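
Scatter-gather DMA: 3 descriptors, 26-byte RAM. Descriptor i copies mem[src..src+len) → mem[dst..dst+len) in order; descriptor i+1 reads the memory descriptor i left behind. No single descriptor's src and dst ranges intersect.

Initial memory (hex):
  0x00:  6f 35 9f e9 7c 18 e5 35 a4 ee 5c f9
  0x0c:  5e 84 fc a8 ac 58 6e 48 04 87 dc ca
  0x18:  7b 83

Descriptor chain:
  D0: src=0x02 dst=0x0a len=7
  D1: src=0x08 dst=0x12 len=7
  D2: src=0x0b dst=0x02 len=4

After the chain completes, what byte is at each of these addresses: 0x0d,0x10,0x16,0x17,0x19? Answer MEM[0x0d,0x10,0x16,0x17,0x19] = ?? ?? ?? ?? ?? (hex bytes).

MEM[0x0d,0x10,0x16,0x17,0x19] = 18 a4 7c 18 83

  after D0: wrote 7B at 0x0a = 9fe97c18e535a4
  after D1: wrote 7B at 0x12 = a4ee9fe97c18e5
  after D2: wrote 4B at 0x02 = e97c18e5
query mem[0x0d]=0x18, mem[0x10]=0xa4, mem[0x16]=0x7c, mem[0x17]=0x18, mem[0x19]=0x83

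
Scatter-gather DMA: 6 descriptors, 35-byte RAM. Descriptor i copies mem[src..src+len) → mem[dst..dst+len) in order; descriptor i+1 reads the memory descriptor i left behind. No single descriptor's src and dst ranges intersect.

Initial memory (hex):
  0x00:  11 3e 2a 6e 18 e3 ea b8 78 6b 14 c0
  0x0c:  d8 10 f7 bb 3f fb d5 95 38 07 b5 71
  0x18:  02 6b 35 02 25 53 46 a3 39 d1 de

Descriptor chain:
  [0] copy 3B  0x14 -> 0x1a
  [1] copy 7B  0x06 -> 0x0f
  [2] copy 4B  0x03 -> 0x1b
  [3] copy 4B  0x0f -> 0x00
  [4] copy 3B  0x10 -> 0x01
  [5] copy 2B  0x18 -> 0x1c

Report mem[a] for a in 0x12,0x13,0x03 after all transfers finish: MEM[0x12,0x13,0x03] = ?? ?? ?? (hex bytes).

MEM[0x12,0x13,0x03] = 6b 14 6b

  after D0: wrote 3B at 0x1a = 3807b5
  after D1: wrote 7B at 0x0f = eab8786b14c0d8
  after D2: wrote 4B at 0x1b = 6e18e3ea
  after D3: wrote 4B at 0x00 = eab8786b
  after D4: wrote 3B at 0x01 = b8786b
  after D5: wrote 2B at 0x1c = 026b
query mem[0x12]=0x6b, mem[0x13]=0x14, mem[0x03]=0x6b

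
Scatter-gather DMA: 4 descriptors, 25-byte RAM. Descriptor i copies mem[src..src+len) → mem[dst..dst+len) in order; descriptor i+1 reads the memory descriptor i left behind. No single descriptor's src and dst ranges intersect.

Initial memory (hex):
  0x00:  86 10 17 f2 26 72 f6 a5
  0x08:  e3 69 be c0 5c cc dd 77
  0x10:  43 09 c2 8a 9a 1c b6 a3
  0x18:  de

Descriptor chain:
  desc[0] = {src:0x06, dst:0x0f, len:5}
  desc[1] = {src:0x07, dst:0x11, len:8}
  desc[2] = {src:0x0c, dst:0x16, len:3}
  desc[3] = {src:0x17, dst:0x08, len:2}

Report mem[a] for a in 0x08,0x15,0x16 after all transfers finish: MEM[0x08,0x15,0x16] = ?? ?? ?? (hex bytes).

#0 dst[0x0f+5] := {0xf6,0xa5,0xe3,0x69,0xbe}
#1 dst[0x11+8] := {0xa5,0xe3,0x69,0xbe,0xc0,0x5c,0xcc,0xdd}
#2 dst[0x16+3] := {0x5c,0xcc,0xdd}
#3 dst[0x08+2] := {0xcc,0xdd}
query mem[0x08]=0xcc, mem[0x15]=0xc0, mem[0x16]=0x5c

MEM[0x08,0x15,0x16] = cc c0 5c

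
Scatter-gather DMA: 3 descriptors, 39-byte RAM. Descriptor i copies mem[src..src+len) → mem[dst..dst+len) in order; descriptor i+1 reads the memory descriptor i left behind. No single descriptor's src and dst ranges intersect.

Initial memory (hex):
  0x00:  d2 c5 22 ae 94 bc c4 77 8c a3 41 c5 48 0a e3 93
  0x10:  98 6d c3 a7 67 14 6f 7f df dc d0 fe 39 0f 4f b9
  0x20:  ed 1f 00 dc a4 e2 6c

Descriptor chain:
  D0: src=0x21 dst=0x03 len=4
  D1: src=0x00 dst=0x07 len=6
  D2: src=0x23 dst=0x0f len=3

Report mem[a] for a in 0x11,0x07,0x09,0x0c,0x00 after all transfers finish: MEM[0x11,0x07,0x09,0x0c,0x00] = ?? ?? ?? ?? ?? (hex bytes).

[0] 0x21->0x03 len=4 : 1f 00 dc a4
[1] 0x00->0x07 len=6 : d2 c5 22 1f 00 dc
[2] 0x23->0x0f len=3 : dc a4 e2
query mem[0x11]=0xe2, mem[0x07]=0xd2, mem[0x09]=0x22, mem[0x0c]=0xdc, mem[0x00]=0xd2

MEM[0x11,0x07,0x09,0x0c,0x00] = e2 d2 22 dc d2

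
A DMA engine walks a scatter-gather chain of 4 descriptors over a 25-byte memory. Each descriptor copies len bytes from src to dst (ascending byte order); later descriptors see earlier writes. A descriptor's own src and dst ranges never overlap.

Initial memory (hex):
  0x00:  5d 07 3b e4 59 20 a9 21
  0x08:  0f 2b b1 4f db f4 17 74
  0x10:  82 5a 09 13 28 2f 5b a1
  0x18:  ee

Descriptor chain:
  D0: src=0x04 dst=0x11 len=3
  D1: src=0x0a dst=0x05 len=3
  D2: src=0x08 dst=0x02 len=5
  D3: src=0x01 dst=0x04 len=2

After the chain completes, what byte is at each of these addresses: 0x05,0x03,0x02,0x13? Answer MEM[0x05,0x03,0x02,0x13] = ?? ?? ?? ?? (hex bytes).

  after D0: wrote 3B at 0x11 = 5920a9
  after D1: wrote 3B at 0x05 = b14fdb
  after D2: wrote 5B at 0x02 = 0f2bb14fdb
  after D3: wrote 2B at 0x04 = 070f
query mem[0x05]=0x0f, mem[0x03]=0x2b, mem[0x02]=0x0f, mem[0x13]=0xa9

MEM[0x05,0x03,0x02,0x13] = 0f 2b 0f a9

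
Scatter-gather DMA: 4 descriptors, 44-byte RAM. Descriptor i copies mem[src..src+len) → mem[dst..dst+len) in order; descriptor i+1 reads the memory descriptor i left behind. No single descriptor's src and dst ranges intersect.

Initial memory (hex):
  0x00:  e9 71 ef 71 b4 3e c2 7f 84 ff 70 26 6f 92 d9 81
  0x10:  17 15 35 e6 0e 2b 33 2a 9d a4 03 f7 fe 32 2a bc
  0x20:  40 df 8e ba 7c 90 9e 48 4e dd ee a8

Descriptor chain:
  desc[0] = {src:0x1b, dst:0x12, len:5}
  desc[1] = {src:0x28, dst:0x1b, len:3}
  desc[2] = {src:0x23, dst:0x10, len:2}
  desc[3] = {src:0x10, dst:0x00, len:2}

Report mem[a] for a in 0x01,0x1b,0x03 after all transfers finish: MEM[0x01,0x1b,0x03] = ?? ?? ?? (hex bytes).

#0 dst[0x12+5] := {0xf7,0xfe,0x32,0x2a,0xbc}
#1 dst[0x1b+3] := {0x4e,0xdd,0xee}
#2 dst[0x10+2] := {0xba,0x7c}
#3 dst[0x00+2] := {0xba,0x7c}
query mem[0x01]=0x7c, mem[0x1b]=0x4e, mem[0x03]=0x71

MEM[0x01,0x1b,0x03] = 7c 4e 71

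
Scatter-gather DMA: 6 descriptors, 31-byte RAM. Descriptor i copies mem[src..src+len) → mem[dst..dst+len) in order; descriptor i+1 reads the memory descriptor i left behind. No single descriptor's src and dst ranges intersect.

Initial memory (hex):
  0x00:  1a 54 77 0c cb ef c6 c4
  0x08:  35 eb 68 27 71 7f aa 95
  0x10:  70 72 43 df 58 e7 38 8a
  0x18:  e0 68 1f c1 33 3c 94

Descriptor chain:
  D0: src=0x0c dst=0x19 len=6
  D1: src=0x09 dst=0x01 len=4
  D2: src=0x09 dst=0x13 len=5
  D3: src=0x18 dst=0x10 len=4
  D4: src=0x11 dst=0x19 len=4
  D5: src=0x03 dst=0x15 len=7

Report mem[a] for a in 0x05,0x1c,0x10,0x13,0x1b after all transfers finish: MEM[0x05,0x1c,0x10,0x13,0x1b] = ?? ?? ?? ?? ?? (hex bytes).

#0 dst[0x19+6] := {0x71,0x7f,0xaa,0x95,0x70,0x72}
#1 dst[0x01+4] := {0xeb,0x68,0x27,0x71}
#2 dst[0x13+5] := {0xeb,0x68,0x27,0x71,0x7f}
#3 dst[0x10+4] := {0xe0,0x71,0x7f,0xaa}
#4 dst[0x19+4] := {0x71,0x7f,0xaa,0x68}
#5 dst[0x15+7] := {0x27,0x71,0xef,0xc6,0xc4,0x35,0xeb}
query mem[0x05]=0xef, mem[0x1c]=0x68, mem[0x10]=0xe0, mem[0x13]=0xaa, mem[0x1b]=0xeb

MEM[0x05,0x1c,0x10,0x13,0x1b] = ef 68 e0 aa eb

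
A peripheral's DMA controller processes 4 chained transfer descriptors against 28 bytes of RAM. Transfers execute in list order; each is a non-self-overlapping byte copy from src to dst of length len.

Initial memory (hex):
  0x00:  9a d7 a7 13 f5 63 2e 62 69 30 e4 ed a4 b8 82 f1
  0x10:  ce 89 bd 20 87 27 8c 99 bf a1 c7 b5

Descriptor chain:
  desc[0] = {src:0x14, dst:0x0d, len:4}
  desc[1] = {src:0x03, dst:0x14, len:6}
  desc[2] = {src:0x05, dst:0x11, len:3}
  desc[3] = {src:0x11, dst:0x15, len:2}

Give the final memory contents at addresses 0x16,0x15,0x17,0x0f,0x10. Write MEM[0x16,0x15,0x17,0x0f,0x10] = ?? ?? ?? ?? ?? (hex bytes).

  after D0: wrote 4B at 0x0d = 87278c99
  after D1: wrote 6B at 0x14 = 13f5632e6269
  after D2: wrote 3B at 0x11 = 632e62
  after D3: wrote 2B at 0x15 = 632e
query mem[0x16]=0x2e, mem[0x15]=0x63, mem[0x17]=0x2e, mem[0x0f]=0x8c, mem[0x10]=0x99

MEM[0x16,0x15,0x17,0x0f,0x10] = 2e 63 2e 8c 99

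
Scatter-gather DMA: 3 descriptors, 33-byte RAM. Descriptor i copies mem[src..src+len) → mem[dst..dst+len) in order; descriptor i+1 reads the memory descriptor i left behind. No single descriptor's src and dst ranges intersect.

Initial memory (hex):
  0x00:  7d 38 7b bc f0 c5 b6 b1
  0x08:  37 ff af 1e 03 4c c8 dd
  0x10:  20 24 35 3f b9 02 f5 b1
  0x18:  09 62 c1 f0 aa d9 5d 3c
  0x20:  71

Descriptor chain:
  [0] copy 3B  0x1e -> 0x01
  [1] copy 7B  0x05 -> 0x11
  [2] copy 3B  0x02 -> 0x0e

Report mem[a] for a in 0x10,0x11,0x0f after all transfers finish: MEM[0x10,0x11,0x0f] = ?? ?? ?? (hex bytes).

D0: mem[0x01..0x03] <- [5d 3c 71]
D1: mem[0x11..0x17] <- [c5 b6 b1 37 ff af 1e]
D2: mem[0x0e..0x10] <- [3c 71 f0]
query mem[0x10]=0xf0, mem[0x11]=0xc5, mem[0x0f]=0x71

MEM[0x10,0x11,0x0f] = f0 c5 71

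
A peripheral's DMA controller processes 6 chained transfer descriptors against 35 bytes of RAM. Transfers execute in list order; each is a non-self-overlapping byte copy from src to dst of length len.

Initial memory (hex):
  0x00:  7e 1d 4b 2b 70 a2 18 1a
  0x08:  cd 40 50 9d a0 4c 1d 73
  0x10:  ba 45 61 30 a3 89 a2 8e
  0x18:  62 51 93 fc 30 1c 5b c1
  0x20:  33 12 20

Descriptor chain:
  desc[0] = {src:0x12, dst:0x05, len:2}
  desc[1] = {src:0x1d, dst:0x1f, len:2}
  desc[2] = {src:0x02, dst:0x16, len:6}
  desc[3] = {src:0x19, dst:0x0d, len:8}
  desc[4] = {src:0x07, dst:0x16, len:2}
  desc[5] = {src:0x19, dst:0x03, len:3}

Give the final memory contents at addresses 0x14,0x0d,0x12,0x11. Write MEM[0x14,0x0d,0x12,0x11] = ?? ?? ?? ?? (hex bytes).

MEM[0x14,0x0d,0x12,0x11] = 5b 61 5b 1c

  after D0: wrote 2B at 0x05 = 6130
  after D1: wrote 2B at 0x1f = 1c5b
  after D2: wrote 6B at 0x16 = 4b2b7061301a
  after D3: wrote 8B at 0x0d = 61301a301c5b1c5b
  after D4: wrote 2B at 0x16 = 1acd
  after D5: wrote 3B at 0x03 = 61301a
query mem[0x14]=0x5b, mem[0x0d]=0x61, mem[0x12]=0x5b, mem[0x11]=0x1c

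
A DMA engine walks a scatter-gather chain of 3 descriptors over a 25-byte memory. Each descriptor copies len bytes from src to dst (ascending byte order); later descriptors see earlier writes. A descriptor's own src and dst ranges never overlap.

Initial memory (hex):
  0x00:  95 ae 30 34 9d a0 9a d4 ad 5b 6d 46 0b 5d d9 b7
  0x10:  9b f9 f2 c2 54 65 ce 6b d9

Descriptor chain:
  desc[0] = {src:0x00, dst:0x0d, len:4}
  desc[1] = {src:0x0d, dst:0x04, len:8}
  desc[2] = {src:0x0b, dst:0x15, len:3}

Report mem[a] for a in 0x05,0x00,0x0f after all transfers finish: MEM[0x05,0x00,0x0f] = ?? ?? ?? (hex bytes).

MEM[0x05,0x00,0x0f] = ae 95 30

#0 dst[0x0d+4] := {0x95,0xae,0x30,0x34}
#1 dst[0x04+8] := {0x95,0xae,0x30,0x34,0xf9,0xf2,0xc2,0x54}
#2 dst[0x15+3] := {0x54,0x0b,0x95}
query mem[0x05]=0xae, mem[0x00]=0x95, mem[0x0f]=0x30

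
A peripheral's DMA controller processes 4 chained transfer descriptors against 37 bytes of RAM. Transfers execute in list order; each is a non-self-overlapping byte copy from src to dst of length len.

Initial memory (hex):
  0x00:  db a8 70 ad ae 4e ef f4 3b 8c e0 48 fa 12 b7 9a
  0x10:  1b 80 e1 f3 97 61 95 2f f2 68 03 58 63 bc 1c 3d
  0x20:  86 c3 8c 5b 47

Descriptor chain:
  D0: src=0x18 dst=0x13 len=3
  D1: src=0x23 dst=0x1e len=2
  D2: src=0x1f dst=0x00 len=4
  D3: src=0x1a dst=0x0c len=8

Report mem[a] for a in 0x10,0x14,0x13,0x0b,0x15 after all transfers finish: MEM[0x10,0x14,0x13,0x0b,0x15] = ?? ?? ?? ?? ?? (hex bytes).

#0 dst[0x13+3] := {0xf2,0x68,0x03}
#1 dst[0x1e+2] := {0x5b,0x47}
#2 dst[0x00+4] := {0x47,0x86,0xc3,0x8c}
#3 dst[0x0c+8] := {0x03,0x58,0x63,0xbc,0x5b,0x47,0x86,0xc3}
query mem[0x10]=0x5b, mem[0x14]=0x68, mem[0x13]=0xc3, mem[0x0b]=0x48, mem[0x15]=0x03

MEM[0x10,0x14,0x13,0x0b,0x15] = 5b 68 c3 48 03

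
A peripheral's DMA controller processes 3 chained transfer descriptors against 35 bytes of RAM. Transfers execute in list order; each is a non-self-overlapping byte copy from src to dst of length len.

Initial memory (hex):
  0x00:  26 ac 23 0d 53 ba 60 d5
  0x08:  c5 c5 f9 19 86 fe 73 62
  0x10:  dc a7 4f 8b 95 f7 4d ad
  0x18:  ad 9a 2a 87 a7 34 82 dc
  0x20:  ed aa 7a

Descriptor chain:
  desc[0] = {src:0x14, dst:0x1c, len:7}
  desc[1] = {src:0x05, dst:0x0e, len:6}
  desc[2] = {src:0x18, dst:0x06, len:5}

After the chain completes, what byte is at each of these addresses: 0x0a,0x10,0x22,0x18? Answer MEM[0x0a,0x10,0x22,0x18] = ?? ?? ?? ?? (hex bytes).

#0 dst[0x1c+7] := {0x95,0xf7,0x4d,0xad,0xad,0x9a,0x2a}
#1 dst[0x0e+6] := {0xba,0x60,0xd5,0xc5,0xc5,0xf9}
#2 dst[0x06+5] := {0xad,0x9a,0x2a,0x87,0x95}
query mem[0x0a]=0x95, mem[0x10]=0xd5, mem[0x22]=0x2a, mem[0x18]=0xad

MEM[0x0a,0x10,0x22,0x18] = 95 d5 2a ad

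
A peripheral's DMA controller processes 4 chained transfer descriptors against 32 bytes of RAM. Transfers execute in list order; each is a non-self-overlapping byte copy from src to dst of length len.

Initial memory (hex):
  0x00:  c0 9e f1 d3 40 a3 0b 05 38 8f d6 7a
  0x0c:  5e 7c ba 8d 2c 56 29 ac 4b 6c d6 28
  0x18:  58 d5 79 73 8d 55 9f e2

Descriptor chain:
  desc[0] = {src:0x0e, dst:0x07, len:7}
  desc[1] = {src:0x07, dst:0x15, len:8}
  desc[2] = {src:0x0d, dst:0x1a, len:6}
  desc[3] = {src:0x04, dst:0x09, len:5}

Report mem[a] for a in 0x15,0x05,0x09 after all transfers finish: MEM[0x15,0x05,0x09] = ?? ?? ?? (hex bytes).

MEM[0x15,0x05,0x09] = ba a3 40

#0 dst[0x07+7] := {0xba,0x8d,0x2c,0x56,0x29,0xac,0x4b}
#1 dst[0x15+8] := {0xba,0x8d,0x2c,0x56,0x29,0xac,0x4b,0xba}
#2 dst[0x1a+6] := {0x4b,0xba,0x8d,0x2c,0x56,0x29}
#3 dst[0x09+5] := {0x40,0xa3,0x0b,0xba,0x8d}
query mem[0x15]=0xba, mem[0x05]=0xa3, mem[0x09]=0x40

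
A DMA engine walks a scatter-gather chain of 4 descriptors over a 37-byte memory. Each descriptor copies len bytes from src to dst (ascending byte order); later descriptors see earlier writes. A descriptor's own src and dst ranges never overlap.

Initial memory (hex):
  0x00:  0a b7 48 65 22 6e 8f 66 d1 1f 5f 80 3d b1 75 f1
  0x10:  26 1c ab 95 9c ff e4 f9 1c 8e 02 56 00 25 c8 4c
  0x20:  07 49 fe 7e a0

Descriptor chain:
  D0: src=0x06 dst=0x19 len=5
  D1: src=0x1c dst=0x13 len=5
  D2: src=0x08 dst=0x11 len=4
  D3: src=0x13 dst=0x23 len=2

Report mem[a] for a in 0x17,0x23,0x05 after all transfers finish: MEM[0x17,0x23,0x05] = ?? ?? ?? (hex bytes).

MEM[0x17,0x23,0x05] = 07 5f 6e

  after D0: wrote 5B at 0x19 = 8f66d11f5f
  after D1: wrote 5B at 0x13 = 1f5fc84c07
  after D2: wrote 4B at 0x11 = d11f5f80
  after D3: wrote 2B at 0x23 = 5f80
query mem[0x17]=0x07, mem[0x23]=0x5f, mem[0x05]=0x6e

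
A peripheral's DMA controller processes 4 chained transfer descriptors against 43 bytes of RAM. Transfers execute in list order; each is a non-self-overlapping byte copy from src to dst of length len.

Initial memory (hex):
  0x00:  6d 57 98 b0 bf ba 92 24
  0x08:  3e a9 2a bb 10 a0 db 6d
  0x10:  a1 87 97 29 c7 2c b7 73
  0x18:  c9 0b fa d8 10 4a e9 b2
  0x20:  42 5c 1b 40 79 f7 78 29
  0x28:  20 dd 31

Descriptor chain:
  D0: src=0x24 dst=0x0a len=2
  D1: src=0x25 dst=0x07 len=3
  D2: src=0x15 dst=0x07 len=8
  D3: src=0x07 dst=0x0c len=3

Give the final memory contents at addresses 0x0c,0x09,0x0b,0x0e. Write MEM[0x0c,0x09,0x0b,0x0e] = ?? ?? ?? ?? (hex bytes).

MEM[0x0c,0x09,0x0b,0x0e] = 2c 73 0b 73

#0 dst[0x0a+2] := {0x79,0xf7}
#1 dst[0x07+3] := {0xf7,0x78,0x29}
#2 dst[0x07+8] := {0x2c,0xb7,0x73,0xc9,0x0b,0xfa,0xd8,0x10}
#3 dst[0x0c+3] := {0x2c,0xb7,0x73}
query mem[0x0c]=0x2c, mem[0x09]=0x73, mem[0x0b]=0x0b, mem[0x0e]=0x73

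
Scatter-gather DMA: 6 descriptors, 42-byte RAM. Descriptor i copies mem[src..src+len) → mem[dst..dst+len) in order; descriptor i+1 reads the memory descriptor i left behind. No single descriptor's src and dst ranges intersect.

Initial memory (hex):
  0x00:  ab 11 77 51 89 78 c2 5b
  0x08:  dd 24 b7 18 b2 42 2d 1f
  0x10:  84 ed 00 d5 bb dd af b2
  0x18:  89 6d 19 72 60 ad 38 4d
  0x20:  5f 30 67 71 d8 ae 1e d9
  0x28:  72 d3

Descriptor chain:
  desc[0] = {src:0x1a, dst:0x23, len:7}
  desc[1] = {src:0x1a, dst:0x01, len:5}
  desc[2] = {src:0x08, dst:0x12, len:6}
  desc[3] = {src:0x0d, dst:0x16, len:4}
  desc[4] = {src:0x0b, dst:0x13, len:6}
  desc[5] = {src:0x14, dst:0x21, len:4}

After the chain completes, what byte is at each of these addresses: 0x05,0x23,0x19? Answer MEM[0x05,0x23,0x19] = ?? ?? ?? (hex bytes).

D0: mem[0x23..0x29] <- [19 72 60 ad 38 4d 5f]
D1: mem[0x01..0x05] <- [19 72 60 ad 38]
D2: mem[0x12..0x17] <- [dd 24 b7 18 b2 42]
D3: mem[0x16..0x19] <- [42 2d 1f 84]
D4: mem[0x13..0x18] <- [18 b2 42 2d 1f 84]
D5: mem[0x21..0x24] <- [b2 42 2d 1f]
query mem[0x05]=0x38, mem[0x23]=0x2d, mem[0x19]=0x84

MEM[0x05,0x23,0x19] = 38 2d 84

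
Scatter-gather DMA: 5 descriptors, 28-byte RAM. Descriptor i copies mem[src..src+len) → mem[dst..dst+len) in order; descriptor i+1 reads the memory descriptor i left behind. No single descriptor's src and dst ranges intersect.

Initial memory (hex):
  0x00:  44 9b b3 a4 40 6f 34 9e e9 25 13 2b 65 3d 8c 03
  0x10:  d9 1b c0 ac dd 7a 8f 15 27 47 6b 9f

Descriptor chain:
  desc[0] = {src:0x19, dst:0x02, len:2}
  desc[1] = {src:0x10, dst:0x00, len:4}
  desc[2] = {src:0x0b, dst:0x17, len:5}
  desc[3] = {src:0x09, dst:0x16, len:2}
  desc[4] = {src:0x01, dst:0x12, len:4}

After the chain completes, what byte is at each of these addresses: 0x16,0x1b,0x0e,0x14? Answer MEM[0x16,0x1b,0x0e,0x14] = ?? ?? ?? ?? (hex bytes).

D0: mem[0x02..0x03] <- [47 6b]
D1: mem[0x00..0x03] <- [d9 1b c0 ac]
D2: mem[0x17..0x1b] <- [2b 65 3d 8c 03]
D3: mem[0x16..0x17] <- [25 13]
D4: mem[0x12..0x15] <- [1b c0 ac 40]
query mem[0x16]=0x25, mem[0x1b]=0x03, mem[0x0e]=0x8c, mem[0x14]=0xac

MEM[0x16,0x1b,0x0e,0x14] = 25 03 8c ac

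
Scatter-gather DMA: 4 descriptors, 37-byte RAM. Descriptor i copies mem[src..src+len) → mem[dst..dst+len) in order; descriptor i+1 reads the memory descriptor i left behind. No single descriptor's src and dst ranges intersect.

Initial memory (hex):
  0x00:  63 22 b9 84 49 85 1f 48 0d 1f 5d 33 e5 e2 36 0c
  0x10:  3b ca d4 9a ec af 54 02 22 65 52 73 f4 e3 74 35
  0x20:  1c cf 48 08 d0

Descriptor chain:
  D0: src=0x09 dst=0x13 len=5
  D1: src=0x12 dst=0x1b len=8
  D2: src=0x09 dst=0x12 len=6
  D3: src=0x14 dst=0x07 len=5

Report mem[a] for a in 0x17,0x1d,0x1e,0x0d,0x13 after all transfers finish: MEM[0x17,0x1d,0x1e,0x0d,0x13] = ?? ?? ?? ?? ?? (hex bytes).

MEM[0x17,0x1d,0x1e,0x0d,0x13] = 36 5d 33 e2 5d

#0 dst[0x13+5] := {0x1f,0x5d,0x33,0xe5,0xe2}
#1 dst[0x1b+8] := {0xd4,0x1f,0x5d,0x33,0xe5,0xe2,0x22,0x65}
#2 dst[0x12+6] := {0x1f,0x5d,0x33,0xe5,0xe2,0x36}
#3 dst[0x07+5] := {0x33,0xe5,0xe2,0x36,0x22}
query mem[0x17]=0x36, mem[0x1d]=0x5d, mem[0x1e]=0x33, mem[0x0d]=0xe2, mem[0x13]=0x5d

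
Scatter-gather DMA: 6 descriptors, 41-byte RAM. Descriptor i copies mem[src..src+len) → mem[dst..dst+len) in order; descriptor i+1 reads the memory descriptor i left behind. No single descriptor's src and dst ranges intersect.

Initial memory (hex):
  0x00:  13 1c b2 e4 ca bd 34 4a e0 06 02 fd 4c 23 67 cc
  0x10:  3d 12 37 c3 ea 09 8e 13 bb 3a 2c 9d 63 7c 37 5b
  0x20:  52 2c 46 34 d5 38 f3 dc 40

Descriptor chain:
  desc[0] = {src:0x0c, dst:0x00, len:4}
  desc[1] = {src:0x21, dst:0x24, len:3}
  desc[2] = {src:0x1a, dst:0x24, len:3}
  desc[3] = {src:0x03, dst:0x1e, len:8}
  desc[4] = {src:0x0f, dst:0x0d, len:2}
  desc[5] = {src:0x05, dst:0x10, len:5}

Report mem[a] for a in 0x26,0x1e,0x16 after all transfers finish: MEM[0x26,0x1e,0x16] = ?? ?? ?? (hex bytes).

MEM[0x26,0x1e,0x16] = 63 cc 8e

#0 dst[0x00+4] := {0x4c,0x23,0x67,0xcc}
#1 dst[0x24+3] := {0x2c,0x46,0x34}
#2 dst[0x24+3] := {0x2c,0x9d,0x63}
#3 dst[0x1e+8] := {0xcc,0xca,0xbd,0x34,0x4a,0xe0,0x06,0x02}
#4 dst[0x0d+2] := {0xcc,0x3d}
#5 dst[0x10+5] := {0xbd,0x34,0x4a,0xe0,0x06}
query mem[0x26]=0x63, mem[0x1e]=0xcc, mem[0x16]=0x8e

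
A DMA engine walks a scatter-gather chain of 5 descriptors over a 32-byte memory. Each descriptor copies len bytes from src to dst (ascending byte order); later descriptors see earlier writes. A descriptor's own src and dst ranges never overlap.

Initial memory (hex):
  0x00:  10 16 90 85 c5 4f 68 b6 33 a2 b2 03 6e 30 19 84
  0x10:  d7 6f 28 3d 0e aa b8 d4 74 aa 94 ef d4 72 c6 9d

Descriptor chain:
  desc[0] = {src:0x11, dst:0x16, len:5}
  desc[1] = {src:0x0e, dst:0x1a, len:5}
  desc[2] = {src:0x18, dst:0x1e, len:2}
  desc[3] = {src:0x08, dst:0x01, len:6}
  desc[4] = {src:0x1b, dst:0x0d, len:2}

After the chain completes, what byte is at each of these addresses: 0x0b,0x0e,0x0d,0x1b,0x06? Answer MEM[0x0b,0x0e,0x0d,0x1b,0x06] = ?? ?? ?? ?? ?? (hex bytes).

  after D0: wrote 5B at 0x16 = 6f283d0eaa
  after D1: wrote 5B at 0x1a = 1984d76f28
  after D2: wrote 2B at 0x1e = 3d0e
  after D3: wrote 6B at 0x01 = 33a2b2036e30
  after D4: wrote 2B at 0x0d = 84d7
query mem[0x0b]=0x03, mem[0x0e]=0xd7, mem[0x0d]=0x84, mem[0x1b]=0x84, mem[0x06]=0x30

MEM[0x0b,0x0e,0x0d,0x1b,0x06] = 03 d7 84 84 30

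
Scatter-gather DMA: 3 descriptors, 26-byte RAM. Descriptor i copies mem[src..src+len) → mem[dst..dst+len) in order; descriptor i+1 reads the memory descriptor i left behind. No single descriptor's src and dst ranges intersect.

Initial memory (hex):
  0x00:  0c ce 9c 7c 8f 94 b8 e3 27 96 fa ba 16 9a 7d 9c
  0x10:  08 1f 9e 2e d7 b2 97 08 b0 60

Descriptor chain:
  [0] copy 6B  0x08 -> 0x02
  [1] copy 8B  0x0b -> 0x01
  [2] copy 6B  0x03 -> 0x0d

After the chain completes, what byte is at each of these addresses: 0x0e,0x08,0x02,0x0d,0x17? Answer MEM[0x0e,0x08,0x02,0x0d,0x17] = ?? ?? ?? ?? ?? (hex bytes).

#0 dst[0x02+6] := {0x27,0x96,0xfa,0xba,0x16,0x9a}
#1 dst[0x01+8] := {0xba,0x16,0x9a,0x7d,0x9c,0x08,0x1f,0x9e}
#2 dst[0x0d+6] := {0x9a,0x7d,0x9c,0x08,0x1f,0x9e}
query mem[0x0e]=0x7d, mem[0x08]=0x9e, mem[0x02]=0x16, mem[0x0d]=0x9a, mem[0x17]=0x08

MEM[0x0e,0x08,0x02,0x0d,0x17] = 7d 9e 16 9a 08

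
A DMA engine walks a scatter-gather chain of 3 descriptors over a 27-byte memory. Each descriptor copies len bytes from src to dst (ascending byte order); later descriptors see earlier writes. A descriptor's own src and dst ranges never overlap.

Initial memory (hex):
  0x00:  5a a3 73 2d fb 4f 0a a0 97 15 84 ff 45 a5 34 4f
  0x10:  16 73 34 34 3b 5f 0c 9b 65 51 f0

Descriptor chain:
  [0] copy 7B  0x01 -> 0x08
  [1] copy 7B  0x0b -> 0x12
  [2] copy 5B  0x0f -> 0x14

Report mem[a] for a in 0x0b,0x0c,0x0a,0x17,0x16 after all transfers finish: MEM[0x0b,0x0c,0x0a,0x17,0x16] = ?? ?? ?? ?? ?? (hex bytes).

D0: mem[0x08..0x0e] <- [a3 73 2d fb 4f 0a a0]
D1: mem[0x12..0x18] <- [fb 4f 0a a0 4f 16 73]
D2: mem[0x14..0x18] <- [4f 16 73 fb 4f]
query mem[0x0b]=0xfb, mem[0x0c]=0x4f, mem[0x0a]=0x2d, mem[0x17]=0xfb, mem[0x16]=0x73

MEM[0x0b,0x0c,0x0a,0x17,0x16] = fb 4f 2d fb 73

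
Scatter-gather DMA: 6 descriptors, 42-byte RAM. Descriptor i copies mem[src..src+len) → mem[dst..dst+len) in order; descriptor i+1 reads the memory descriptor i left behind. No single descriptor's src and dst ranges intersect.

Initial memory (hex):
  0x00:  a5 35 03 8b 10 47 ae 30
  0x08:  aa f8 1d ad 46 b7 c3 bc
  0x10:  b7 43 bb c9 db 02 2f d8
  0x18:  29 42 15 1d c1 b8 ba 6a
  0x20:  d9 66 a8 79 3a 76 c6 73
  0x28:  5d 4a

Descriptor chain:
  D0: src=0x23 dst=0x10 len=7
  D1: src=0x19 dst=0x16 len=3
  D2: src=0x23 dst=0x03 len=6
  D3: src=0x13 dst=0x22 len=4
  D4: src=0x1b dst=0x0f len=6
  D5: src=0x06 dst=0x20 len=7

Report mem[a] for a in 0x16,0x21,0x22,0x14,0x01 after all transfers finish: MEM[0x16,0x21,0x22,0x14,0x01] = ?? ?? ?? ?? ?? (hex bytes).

[0] 0x23->0x10 len=7 : 79 3a 76 c6 73 5d 4a
[1] 0x19->0x16 len=3 : 42 15 1d
[2] 0x23->0x03 len=6 : 79 3a 76 c6 73 5d
[3] 0x13->0x22 len=4 : c6 73 5d 42
[4] 0x1b->0x0f len=6 : 1d c1 b8 ba 6a d9
[5] 0x06->0x20 len=7 : c6 73 5d f8 1d ad 46
query mem[0x16]=0x42, mem[0x21]=0x73, mem[0x22]=0x5d, mem[0x14]=0xd9, mem[0x01]=0x35

MEM[0x16,0x21,0x22,0x14,0x01] = 42 73 5d d9 35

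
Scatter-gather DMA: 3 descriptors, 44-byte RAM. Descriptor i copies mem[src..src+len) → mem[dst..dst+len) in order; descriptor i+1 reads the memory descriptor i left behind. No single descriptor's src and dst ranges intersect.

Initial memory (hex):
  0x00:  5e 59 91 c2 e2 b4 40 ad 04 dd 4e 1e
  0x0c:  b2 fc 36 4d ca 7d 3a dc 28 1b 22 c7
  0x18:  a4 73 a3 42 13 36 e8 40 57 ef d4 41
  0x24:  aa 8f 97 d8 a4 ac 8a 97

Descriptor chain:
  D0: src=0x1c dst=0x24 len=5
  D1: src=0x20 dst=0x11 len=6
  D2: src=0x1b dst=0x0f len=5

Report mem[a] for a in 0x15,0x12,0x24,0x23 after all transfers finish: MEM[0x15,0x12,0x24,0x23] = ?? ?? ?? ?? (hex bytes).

MEM[0x15,0x12,0x24,0x23] = 13 e8 13 41

#0 dst[0x24+5] := {0x13,0x36,0xe8,0x40,0x57}
#1 dst[0x11+6] := {0x57,0xef,0xd4,0x41,0x13,0x36}
#2 dst[0x0f+5] := {0x42,0x13,0x36,0xe8,0x40}
query mem[0x15]=0x13, mem[0x12]=0xe8, mem[0x24]=0x13, mem[0x23]=0x41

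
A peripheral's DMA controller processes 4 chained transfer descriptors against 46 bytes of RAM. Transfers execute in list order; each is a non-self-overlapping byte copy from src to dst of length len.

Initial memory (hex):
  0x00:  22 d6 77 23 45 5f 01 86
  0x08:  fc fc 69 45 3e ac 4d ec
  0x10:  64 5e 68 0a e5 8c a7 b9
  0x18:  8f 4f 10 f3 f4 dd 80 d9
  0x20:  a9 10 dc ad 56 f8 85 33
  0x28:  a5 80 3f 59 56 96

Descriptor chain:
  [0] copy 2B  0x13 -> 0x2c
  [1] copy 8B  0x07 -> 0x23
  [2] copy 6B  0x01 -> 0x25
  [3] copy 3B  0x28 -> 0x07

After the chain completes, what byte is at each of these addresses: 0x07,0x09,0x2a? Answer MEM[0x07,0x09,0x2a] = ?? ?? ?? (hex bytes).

  after D0: wrote 2B at 0x2c = 0ae5
  after D1: wrote 8B at 0x23 = 86fcfc69453eac4d
  after D2: wrote 6B at 0x25 = d67723455f01
  after D3: wrote 3B at 0x07 = 455f01
query mem[0x07]=0x45, mem[0x09]=0x01, mem[0x2a]=0x01

MEM[0x07,0x09,0x2a] = 45 01 01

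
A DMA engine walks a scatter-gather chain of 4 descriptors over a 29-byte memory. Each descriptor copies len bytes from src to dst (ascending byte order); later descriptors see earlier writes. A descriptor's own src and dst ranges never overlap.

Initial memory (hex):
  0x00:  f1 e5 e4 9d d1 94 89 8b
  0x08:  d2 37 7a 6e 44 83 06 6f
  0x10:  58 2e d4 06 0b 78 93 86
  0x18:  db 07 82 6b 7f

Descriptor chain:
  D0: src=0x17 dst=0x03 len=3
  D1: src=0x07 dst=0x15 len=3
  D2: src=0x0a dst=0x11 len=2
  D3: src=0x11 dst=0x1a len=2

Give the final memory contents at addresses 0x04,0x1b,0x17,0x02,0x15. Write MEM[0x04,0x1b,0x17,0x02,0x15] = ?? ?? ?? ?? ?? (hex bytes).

[0] 0x17->0x03 len=3 : 86 db 07
[1] 0x07->0x15 len=3 : 8b d2 37
[2] 0x0a->0x11 len=2 : 7a 6e
[3] 0x11->0x1a len=2 : 7a 6e
query mem[0x04]=0xdb, mem[0x1b]=0x6e, mem[0x17]=0x37, mem[0x02]=0xe4, mem[0x15]=0x8b

MEM[0x04,0x1b,0x17,0x02,0x15] = db 6e 37 e4 8b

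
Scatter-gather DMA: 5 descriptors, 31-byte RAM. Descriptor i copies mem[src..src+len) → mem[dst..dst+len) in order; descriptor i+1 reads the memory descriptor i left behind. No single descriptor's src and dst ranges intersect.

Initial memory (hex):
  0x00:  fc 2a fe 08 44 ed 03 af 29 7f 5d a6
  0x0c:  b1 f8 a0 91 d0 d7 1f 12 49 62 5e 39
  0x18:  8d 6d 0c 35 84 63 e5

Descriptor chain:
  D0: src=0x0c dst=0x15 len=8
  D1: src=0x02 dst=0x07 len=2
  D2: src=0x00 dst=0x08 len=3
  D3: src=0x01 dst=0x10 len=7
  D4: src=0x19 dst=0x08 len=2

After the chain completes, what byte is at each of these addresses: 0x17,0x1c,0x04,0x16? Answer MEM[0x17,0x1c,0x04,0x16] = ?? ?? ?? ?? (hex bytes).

D0: mem[0x15..0x1c] <- [b1 f8 a0 91 d0 d7 1f 12]
D1: mem[0x07..0x08] <- [fe 08]
D2: mem[0x08..0x0a] <- [fc 2a fe]
D3: mem[0x10..0x16] <- [2a fe 08 44 ed 03 fe]
D4: mem[0x08..0x09] <- [d0 d7]
query mem[0x17]=0xa0, mem[0x1c]=0x12, mem[0x04]=0x44, mem[0x16]=0xfe

MEM[0x17,0x1c,0x04,0x16] = a0 12 44 fe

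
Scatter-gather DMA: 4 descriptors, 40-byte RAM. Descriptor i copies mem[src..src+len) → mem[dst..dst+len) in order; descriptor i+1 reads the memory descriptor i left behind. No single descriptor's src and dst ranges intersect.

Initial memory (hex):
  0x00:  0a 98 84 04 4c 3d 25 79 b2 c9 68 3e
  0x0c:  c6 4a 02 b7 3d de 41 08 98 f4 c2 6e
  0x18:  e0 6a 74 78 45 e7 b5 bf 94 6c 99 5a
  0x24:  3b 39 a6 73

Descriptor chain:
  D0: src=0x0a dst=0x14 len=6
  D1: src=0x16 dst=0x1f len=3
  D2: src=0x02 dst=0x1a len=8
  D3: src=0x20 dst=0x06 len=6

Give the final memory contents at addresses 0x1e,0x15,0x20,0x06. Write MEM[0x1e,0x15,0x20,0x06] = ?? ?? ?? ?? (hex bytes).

D0: mem[0x14..0x19] <- [68 3e c6 4a 02 b7]
D1: mem[0x1f..0x21] <- [c6 4a 02]
D2: mem[0x1a..0x21] <- [84 04 4c 3d 25 79 b2 c9]
D3: mem[0x06..0x0b] <- [b2 c9 99 5a 3b 39]
query mem[0x1e]=0x25, mem[0x15]=0x3e, mem[0x20]=0xb2, mem[0x06]=0xb2

MEM[0x1e,0x15,0x20,0x06] = 25 3e b2 b2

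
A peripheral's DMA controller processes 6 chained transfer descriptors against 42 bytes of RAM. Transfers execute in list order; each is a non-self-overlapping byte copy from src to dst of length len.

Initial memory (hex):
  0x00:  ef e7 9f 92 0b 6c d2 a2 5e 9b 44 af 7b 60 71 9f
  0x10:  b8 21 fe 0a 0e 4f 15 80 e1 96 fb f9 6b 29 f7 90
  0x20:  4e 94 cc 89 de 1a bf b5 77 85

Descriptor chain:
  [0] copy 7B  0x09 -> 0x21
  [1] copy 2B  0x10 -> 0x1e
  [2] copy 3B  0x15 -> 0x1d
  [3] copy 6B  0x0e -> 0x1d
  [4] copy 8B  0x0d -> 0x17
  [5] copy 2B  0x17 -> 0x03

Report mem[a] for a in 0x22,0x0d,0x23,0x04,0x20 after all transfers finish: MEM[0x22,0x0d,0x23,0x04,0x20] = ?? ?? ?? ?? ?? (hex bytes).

MEM[0x22,0x0d,0x23,0x04,0x20] = 0a 60 af 71 21

  after D0: wrote 7B at 0x21 = 9b44af7b60719f
  after D1: wrote 2B at 0x1e = b821
  after D2: wrote 3B at 0x1d = 4f1580
  after D3: wrote 6B at 0x1d = 719fb821fe0a
  after D4: wrote 8B at 0x17 = 60719fb821fe0a0e
  after D5: wrote 2B at 0x03 = 6071
query mem[0x22]=0x0a, mem[0x0d]=0x60, mem[0x23]=0xaf, mem[0x04]=0x71, mem[0x20]=0x21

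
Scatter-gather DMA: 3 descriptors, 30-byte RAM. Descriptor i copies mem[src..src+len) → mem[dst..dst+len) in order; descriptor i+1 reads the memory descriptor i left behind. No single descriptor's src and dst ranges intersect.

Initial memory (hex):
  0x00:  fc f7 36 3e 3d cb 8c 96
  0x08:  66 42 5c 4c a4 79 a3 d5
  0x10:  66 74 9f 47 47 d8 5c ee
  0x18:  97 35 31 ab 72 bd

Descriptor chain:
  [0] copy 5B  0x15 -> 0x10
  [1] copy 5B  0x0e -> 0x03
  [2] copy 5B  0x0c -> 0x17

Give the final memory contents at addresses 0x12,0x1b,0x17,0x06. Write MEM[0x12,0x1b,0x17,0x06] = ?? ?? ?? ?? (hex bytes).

MEM[0x12,0x1b,0x17,0x06] = ee d8 a4 5c

#0 dst[0x10+5] := {0xd8,0x5c,0xee,0x97,0x35}
#1 dst[0x03+5] := {0xa3,0xd5,0xd8,0x5c,0xee}
#2 dst[0x17+5] := {0xa4,0x79,0xa3,0xd5,0xd8}
query mem[0x12]=0xee, mem[0x1b]=0xd8, mem[0x17]=0xa4, mem[0x06]=0x5c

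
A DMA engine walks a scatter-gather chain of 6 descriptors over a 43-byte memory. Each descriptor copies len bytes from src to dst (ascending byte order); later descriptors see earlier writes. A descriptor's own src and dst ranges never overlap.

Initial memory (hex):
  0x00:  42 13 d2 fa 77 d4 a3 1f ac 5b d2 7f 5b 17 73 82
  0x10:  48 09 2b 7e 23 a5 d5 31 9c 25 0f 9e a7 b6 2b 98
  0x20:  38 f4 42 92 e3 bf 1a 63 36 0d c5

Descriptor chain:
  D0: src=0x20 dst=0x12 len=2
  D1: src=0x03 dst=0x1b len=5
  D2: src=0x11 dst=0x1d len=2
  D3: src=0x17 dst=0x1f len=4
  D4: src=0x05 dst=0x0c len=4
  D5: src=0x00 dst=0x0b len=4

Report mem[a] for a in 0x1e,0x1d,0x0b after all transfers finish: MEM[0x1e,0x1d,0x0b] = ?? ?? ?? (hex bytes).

#0 dst[0x12+2] := {0x38,0xf4}
#1 dst[0x1b+5] := {0xfa,0x77,0xd4,0xa3,0x1f}
#2 dst[0x1d+2] := {0x09,0x38}
#3 dst[0x1f+4] := {0x31,0x9c,0x25,0x0f}
#4 dst[0x0c+4] := {0xd4,0xa3,0x1f,0xac}
#5 dst[0x0b+4] := {0x42,0x13,0xd2,0xfa}
query mem[0x1e]=0x38, mem[0x1d]=0x09, mem[0x0b]=0x42

MEM[0x1e,0x1d,0x0b] = 38 09 42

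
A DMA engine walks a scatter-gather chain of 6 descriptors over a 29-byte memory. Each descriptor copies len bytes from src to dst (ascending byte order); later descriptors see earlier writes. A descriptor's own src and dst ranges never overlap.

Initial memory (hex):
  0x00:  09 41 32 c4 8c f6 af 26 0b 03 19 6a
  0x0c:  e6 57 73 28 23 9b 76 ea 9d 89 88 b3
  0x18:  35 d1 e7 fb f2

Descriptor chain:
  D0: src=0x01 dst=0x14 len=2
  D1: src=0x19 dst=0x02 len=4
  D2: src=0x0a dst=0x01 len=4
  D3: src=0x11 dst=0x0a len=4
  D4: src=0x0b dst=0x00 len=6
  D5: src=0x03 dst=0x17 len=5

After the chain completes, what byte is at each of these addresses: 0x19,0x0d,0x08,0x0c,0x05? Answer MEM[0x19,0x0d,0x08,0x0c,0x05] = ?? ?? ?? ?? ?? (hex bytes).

MEM[0x19,0x0d,0x08,0x0c,0x05] = 23 41 0b ea 23

  after D0: wrote 2B at 0x14 = 4132
  after D1: wrote 4B at 0x02 = d1e7fbf2
  after D2: wrote 4B at 0x01 = 196ae657
  after D3: wrote 4B at 0x0a = 9b76ea41
  after D4: wrote 6B at 0x00 = 76ea41732823
  after D5: wrote 5B at 0x17 = 732823af26
query mem[0x19]=0x23, mem[0x0d]=0x41, mem[0x08]=0x0b, mem[0x0c]=0xea, mem[0x05]=0x23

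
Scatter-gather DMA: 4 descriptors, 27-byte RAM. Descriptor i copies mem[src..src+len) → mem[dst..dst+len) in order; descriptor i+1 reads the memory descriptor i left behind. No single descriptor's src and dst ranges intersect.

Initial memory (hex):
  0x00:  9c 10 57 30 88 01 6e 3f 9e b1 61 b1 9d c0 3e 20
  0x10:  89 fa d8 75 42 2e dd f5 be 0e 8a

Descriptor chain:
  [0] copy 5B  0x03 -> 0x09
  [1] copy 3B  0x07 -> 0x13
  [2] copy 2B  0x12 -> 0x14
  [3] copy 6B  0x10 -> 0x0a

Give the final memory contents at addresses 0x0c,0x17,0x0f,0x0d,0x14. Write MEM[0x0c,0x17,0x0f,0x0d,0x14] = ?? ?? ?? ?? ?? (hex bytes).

  after D0: wrote 5B at 0x09 = 3088016e3f
  after D1: wrote 3B at 0x13 = 3f9e30
  after D2: wrote 2B at 0x14 = d83f
  after D3: wrote 6B at 0x0a = 89fad83fd83f
query mem[0x0c]=0xd8, mem[0x17]=0xf5, mem[0x0f]=0x3f, mem[0x0d]=0x3f, mem[0x14]=0xd8

MEM[0x0c,0x17,0x0f,0x0d,0x14] = d8 f5 3f 3f d8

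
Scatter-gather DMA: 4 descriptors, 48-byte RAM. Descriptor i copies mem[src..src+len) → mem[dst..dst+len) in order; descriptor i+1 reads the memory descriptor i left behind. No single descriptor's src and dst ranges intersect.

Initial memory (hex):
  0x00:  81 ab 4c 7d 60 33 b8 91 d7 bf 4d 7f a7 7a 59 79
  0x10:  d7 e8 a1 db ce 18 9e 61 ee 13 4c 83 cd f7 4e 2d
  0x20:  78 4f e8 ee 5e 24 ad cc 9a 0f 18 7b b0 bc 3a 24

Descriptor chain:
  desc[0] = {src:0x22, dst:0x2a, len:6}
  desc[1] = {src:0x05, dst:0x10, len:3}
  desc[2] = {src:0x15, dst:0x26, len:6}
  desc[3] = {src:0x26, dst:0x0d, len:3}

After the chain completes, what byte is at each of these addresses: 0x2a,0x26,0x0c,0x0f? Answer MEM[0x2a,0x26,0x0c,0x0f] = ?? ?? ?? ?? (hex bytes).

[0] 0x22->0x2a len=6 : e8 ee 5e 24 ad cc
[1] 0x05->0x10 len=3 : 33 b8 91
[2] 0x15->0x26 len=6 : 18 9e 61 ee 13 4c
[3] 0x26->0x0d len=3 : 18 9e 61
query mem[0x2a]=0x13, mem[0x26]=0x18, mem[0x0c]=0xa7, mem[0x0f]=0x61

MEM[0x2a,0x26,0x0c,0x0f] = 13 18 a7 61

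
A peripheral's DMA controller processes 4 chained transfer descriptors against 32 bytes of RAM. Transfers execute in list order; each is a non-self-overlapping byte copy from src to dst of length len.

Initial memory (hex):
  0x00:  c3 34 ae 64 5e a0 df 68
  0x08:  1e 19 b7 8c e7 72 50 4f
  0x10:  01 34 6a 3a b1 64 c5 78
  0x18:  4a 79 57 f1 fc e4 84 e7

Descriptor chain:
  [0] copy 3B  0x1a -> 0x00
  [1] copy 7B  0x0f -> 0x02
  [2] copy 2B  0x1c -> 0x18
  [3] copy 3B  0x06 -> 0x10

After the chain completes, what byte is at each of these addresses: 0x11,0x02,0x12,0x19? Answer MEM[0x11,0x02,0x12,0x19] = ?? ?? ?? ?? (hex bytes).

  after D0: wrote 3B at 0x00 = 57f1fc
  after D1: wrote 7B at 0x02 = 4f01346a3ab164
  after D2: wrote 2B at 0x18 = fce4
  after D3: wrote 3B at 0x10 = 3ab164
query mem[0x11]=0xb1, mem[0x02]=0x4f, mem[0x12]=0x64, mem[0x19]=0xe4

MEM[0x11,0x02,0x12,0x19] = b1 4f 64 e4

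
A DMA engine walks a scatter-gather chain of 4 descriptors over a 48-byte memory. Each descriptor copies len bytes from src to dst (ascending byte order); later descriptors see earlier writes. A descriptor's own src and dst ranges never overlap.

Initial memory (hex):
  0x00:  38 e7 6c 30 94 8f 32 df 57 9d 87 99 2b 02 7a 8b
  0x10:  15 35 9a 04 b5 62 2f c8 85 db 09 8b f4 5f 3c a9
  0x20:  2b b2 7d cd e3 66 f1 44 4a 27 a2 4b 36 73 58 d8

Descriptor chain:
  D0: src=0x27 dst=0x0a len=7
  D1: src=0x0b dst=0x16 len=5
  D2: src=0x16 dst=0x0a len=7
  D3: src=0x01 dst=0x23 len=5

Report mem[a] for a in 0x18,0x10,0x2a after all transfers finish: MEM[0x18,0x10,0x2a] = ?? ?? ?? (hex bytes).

D0: mem[0x0a..0x10] <- [44 4a 27 a2 4b 36 73]
D1: mem[0x16..0x1a] <- [4a 27 a2 4b 36]
D2: mem[0x0a..0x10] <- [4a 27 a2 4b 36 8b f4]
D3: mem[0x23..0x27] <- [e7 6c 30 94 8f]
query mem[0x18]=0xa2, mem[0x10]=0xf4, mem[0x2a]=0xa2

MEM[0x18,0x10,0x2a] = a2 f4 a2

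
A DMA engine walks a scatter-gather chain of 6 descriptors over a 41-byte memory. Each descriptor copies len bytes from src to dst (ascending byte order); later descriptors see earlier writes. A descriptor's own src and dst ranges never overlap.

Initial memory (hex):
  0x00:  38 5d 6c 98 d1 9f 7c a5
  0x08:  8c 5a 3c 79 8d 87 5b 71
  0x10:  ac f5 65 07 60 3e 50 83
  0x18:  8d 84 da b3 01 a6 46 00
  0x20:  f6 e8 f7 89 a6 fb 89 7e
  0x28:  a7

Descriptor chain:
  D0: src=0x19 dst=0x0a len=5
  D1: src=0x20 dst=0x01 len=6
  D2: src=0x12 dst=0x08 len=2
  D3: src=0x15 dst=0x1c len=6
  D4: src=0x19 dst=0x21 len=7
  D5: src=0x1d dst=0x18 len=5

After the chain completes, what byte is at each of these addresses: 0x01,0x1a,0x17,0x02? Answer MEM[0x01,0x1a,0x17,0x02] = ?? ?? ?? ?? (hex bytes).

[0] 0x19->0x0a len=5 : 84 da b3 01 a6
[1] 0x20->0x01 len=6 : f6 e8 f7 89 a6 fb
[2] 0x12->0x08 len=2 : 65 07
[3] 0x15->0x1c len=6 : 3e 50 83 8d 84 da
[4] 0x19->0x21 len=7 : 84 da b3 3e 50 83 8d
[5] 0x1d->0x18 len=5 : 50 83 8d 84 84
query mem[0x01]=0xf6, mem[0x1a]=0x8d, mem[0x17]=0x83, mem[0x02]=0xe8

MEM[0x01,0x1a,0x17,0x02] = f6 8d 83 e8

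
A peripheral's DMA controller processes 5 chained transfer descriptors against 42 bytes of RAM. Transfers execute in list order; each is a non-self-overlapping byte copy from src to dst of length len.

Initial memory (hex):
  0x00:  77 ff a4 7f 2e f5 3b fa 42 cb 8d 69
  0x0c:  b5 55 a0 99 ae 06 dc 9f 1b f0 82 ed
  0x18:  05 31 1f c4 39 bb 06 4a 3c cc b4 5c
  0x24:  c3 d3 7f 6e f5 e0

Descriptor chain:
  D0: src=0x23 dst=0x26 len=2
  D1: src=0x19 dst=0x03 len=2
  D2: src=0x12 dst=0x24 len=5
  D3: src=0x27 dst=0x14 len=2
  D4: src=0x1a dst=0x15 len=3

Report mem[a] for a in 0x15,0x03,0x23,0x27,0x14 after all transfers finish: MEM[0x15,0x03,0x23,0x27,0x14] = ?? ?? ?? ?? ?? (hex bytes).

MEM[0x15,0x03,0x23,0x27,0x14] = 1f 31 5c f0 f0

  after D0: wrote 2B at 0x26 = 5cc3
  after D1: wrote 2B at 0x03 = 311f
  after D2: wrote 5B at 0x24 = dc9f1bf082
  after D3: wrote 2B at 0x14 = f082
  after D4: wrote 3B at 0x15 = 1fc439
query mem[0x15]=0x1f, mem[0x03]=0x31, mem[0x23]=0x5c, mem[0x27]=0xf0, mem[0x14]=0xf0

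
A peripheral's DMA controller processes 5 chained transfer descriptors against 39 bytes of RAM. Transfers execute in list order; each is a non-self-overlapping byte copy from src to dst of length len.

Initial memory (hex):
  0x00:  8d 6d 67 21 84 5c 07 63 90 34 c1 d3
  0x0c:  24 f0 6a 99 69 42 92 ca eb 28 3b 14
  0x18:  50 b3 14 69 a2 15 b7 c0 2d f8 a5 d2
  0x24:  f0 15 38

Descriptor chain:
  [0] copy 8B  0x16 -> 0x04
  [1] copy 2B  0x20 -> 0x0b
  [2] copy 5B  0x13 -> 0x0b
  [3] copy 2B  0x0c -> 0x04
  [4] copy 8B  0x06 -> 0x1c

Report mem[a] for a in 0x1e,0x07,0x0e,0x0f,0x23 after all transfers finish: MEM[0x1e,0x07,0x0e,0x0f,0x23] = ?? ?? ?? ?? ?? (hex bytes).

MEM[0x1e,0x07,0x0e,0x0f,0x23] = 14 b3 3b 14 28

D0: mem[0x04..0x0b] <- [3b 14 50 b3 14 69 a2 15]
D1: mem[0x0b..0x0c] <- [2d f8]
D2: mem[0x0b..0x0f] <- [ca eb 28 3b 14]
D3: mem[0x04..0x05] <- [eb 28]
D4: mem[0x1c..0x23] <- [50 b3 14 69 a2 ca eb 28]
query mem[0x1e]=0x14, mem[0x07]=0xb3, mem[0x0e]=0x3b, mem[0x0f]=0x14, mem[0x23]=0x28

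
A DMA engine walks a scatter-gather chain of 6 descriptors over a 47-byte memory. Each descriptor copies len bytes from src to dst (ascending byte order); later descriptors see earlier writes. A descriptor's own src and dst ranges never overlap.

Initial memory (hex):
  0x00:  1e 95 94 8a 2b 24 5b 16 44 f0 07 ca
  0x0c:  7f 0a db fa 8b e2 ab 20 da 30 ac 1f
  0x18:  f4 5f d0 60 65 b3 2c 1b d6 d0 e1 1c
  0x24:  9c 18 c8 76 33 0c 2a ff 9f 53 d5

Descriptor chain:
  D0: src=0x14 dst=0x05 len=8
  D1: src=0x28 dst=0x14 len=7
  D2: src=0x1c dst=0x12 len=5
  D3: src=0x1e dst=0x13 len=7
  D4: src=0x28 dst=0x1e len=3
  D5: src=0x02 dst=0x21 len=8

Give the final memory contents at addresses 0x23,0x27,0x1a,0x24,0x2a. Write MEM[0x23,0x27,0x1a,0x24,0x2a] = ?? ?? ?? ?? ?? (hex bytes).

#0 dst[0x05+8] := {0xda,0x30,0xac,0x1f,0xf4,0x5f,0xd0,0x60}
#1 dst[0x14+7] := {0x33,0x0c,0x2a,0xff,0x9f,0x53,0xd5}
#2 dst[0x12+5] := {0x65,0xb3,0x2c,0x1b,0xd6}
#3 dst[0x13+7] := {0x2c,0x1b,0xd6,0xd0,0xe1,0x1c,0x9c}
#4 dst[0x1e+3] := {0x33,0x0c,0x2a}
#5 dst[0x21+8] := {0x94,0x8a,0x2b,0xda,0x30,0xac,0x1f,0xf4}
query mem[0x23]=0x2b, mem[0x27]=0x1f, mem[0x1a]=0xd5, mem[0x24]=0xda, mem[0x2a]=0x2a

MEM[0x23,0x27,0x1a,0x24,0x2a] = 2b 1f d5 da 2a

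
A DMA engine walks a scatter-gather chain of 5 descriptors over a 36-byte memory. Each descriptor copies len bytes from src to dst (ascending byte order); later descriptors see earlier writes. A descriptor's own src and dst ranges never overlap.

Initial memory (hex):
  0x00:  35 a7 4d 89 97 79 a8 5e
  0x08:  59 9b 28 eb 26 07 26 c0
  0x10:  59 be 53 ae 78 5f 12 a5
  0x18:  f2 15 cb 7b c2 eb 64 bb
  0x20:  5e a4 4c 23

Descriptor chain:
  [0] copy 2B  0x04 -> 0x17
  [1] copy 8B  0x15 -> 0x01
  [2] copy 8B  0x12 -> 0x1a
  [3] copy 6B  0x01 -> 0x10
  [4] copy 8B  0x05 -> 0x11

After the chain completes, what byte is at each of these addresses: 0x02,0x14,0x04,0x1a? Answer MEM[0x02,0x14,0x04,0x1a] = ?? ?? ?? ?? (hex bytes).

MEM[0x02,0x14,0x04,0x1a] = 12 c2 79 53

#0 dst[0x17+2] := {0x97,0x79}
#1 dst[0x01+8] := {0x5f,0x12,0x97,0x79,0x15,0xcb,0x7b,0xc2}
#2 dst[0x1a+8] := {0x53,0xae,0x78,0x5f,0x12,0x97,0x79,0x15}
#3 dst[0x10+6] := {0x5f,0x12,0x97,0x79,0x15,0xcb}
#4 dst[0x11+8] := {0x15,0xcb,0x7b,0xc2,0x9b,0x28,0xeb,0x26}
query mem[0x02]=0x12, mem[0x14]=0xc2, mem[0x04]=0x79, mem[0x1a]=0x53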